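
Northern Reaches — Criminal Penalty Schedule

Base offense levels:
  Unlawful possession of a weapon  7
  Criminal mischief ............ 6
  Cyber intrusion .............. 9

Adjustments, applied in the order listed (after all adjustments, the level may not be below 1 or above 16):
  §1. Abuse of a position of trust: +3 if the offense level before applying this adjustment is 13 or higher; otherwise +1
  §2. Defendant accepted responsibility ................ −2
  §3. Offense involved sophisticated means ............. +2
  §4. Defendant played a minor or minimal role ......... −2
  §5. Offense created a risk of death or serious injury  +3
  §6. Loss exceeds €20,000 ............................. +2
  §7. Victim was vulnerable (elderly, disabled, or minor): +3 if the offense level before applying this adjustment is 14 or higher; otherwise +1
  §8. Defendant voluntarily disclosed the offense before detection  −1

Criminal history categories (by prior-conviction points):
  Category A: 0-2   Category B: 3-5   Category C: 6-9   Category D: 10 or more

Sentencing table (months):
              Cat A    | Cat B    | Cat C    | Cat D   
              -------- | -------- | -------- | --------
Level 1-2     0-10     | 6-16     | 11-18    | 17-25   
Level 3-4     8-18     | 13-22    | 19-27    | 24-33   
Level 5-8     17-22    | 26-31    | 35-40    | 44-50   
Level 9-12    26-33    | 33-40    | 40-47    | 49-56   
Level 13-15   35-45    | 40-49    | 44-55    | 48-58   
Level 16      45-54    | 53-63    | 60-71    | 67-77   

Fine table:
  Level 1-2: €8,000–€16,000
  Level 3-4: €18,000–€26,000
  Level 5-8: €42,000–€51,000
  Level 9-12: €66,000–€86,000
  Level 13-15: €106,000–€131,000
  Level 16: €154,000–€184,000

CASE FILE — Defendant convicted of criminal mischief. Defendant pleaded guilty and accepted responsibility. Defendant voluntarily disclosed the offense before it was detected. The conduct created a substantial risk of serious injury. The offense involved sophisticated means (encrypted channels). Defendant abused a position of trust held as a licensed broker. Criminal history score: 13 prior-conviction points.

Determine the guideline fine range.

Base offense level for criminal mischief: 6.
§1 applies (level before this adjustment is 6 < 13, so +1): 6 + 1 = 7.
§2 applies: 7 − 2 = 5.
§3 applies: 5 + 2 = 7.
§5 applies: 7 + 3 = 10.
§7 does not apply.
§8 applies: 10 − 1 = 9.
Final offense level: 9.
Level 9 falls in the 9-12 band.
Fine table: Level 9-12 → €66,000–€86,000.

€66,000–€86,000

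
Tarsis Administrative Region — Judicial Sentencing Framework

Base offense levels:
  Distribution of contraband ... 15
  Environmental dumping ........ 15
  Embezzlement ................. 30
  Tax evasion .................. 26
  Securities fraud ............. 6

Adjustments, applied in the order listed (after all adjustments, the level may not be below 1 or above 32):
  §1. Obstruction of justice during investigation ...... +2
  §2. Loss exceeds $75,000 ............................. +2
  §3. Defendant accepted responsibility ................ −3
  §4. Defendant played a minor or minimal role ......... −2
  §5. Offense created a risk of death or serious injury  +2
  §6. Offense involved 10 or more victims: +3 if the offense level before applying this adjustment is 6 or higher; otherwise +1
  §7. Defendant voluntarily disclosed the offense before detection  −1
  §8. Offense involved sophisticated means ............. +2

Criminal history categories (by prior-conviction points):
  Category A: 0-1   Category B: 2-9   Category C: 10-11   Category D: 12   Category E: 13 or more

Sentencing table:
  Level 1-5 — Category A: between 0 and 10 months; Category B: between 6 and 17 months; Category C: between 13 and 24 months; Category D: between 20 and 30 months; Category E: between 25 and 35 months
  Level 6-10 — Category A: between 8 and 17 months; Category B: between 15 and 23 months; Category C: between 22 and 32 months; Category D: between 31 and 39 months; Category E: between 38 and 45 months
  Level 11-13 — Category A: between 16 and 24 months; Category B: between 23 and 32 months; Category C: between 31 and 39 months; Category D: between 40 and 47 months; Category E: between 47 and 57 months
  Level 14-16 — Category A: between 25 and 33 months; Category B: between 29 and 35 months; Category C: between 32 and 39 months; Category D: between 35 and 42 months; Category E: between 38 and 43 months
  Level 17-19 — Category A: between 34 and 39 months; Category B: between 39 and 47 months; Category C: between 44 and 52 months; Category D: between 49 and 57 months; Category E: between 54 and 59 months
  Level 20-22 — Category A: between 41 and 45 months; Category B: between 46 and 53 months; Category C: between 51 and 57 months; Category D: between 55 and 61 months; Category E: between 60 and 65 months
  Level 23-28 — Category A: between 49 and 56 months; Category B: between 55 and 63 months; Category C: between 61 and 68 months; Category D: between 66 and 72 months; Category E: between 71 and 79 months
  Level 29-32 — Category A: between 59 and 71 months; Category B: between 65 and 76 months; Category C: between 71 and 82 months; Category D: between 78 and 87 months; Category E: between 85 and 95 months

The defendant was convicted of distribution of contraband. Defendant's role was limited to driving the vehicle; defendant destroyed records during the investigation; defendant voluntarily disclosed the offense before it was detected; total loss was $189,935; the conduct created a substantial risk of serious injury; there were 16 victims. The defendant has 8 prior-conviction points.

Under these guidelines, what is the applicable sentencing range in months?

46-53 months

Base offense level for distribution of contraband: 15.
§1 applies: 15 + 2 = 17.
§2 applies: 17 + 2 = 19.
§4 applies: 19 − 2 = 17.
§5 applies: 17 + 2 = 19.
§6 applies (level before this adjustment is 19 ≥ 6, so +3): 19 + 3 = 22.
§7 applies: 22 − 1 = 21.
§8 does not apply.
Final offense level: 21.
Criminal history: 8 prior points → Category B (2-9).
Level 21 falls in the 20-22 band.
Grid: Level 20-22 × Category B = 46-53 months.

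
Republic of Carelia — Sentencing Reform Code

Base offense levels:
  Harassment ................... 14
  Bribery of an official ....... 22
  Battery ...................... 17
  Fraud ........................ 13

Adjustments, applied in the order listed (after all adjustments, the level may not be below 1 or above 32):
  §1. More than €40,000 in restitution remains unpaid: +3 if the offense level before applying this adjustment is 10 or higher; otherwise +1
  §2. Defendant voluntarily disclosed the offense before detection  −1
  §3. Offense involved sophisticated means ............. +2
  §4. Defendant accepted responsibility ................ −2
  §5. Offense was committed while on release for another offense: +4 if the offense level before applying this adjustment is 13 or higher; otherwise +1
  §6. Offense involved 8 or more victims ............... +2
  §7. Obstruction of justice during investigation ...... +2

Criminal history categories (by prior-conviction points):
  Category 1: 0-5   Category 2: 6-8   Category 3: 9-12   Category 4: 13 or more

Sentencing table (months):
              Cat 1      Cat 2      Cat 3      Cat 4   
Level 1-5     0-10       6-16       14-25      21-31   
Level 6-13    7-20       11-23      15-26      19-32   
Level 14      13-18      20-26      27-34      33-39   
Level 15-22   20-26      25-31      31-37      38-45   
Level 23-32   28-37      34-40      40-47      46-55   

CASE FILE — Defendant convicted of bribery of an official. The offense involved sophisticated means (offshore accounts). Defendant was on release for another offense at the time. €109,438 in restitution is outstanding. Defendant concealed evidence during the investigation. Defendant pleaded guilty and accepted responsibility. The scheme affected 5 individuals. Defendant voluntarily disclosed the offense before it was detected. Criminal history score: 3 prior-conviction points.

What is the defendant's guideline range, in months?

Base offense level for bribery of an official: 22.
§1 applies (level before this adjustment is 22 ≥ 10, so +3): 22 + 3 = 25.
§2 applies: 25 − 1 = 24.
§3 applies: 24 + 2 = 26.
§4 applies: 26 − 2 = 24.
§5 applies (level before this adjustment is 24 ≥ 13, so +4): 24 + 4 = 28.
§6 does not apply.
§7 applies: 28 + 2 = 30.
Final offense level: 30.
Criminal history: 3 prior points → Category 1 (0-5).
Level 30 falls in the 23-32 band.
Grid: Level 23-32 × Category 1 = 28-37 months.

28-37 months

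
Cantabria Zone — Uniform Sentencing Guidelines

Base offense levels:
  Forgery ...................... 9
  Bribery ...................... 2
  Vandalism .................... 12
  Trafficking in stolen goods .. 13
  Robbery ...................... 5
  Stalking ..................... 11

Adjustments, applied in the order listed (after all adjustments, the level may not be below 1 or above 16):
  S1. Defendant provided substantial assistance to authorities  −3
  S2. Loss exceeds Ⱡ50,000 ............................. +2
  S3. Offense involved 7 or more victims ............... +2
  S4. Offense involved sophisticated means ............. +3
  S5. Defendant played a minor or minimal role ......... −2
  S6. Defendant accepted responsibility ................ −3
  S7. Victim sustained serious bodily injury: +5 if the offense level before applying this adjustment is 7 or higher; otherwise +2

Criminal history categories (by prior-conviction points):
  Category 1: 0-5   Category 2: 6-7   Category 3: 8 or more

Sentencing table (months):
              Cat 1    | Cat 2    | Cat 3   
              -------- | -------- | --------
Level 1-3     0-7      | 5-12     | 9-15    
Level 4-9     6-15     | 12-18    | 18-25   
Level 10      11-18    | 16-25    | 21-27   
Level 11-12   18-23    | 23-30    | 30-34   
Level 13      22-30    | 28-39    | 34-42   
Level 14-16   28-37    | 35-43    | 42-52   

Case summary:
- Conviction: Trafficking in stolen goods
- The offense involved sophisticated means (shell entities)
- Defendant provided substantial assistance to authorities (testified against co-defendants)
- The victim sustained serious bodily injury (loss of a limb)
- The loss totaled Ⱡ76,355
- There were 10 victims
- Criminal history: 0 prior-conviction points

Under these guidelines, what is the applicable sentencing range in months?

28-37 months

Base offense level for trafficking in stolen goods: 13.
S1 applies: 13 − 3 = 10.
S2 applies: 10 + 2 = 12.
S3 applies: 12 + 2 = 14.
S4 applies: 14 + 3 = 17.
S6 does not apply.
S7 applies (level before this adjustment is 17 ≥ 7, so +5): 17 + 5 = 22.
Level 22 exceeds the maximum of 16; capped at 16.
Final offense level: 16.
Criminal history: 0 prior points → Category 1 (0-5).
Level 16 falls in the 14-16 band.
Grid: Level 14-16 × Category 1 = 28-37 months.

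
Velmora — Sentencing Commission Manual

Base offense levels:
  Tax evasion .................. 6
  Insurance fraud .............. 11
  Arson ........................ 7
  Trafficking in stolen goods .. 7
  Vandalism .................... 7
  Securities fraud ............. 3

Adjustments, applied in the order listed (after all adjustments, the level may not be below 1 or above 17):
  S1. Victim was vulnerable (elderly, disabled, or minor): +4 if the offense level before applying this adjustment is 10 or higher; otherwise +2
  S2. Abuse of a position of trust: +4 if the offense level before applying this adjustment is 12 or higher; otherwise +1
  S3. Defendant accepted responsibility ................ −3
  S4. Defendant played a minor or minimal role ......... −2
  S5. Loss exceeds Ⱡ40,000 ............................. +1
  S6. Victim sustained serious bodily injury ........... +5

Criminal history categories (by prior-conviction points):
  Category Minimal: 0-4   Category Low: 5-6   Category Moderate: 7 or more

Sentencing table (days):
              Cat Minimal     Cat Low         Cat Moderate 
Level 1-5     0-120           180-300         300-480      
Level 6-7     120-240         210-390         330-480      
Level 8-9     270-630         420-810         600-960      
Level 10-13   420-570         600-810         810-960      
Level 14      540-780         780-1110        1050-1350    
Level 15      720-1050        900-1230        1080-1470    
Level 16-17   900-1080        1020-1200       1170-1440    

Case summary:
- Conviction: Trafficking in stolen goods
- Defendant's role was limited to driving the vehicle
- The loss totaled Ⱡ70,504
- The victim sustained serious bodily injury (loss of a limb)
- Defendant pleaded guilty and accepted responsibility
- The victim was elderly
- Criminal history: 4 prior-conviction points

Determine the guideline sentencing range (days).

420-570 days

Base offense level for trafficking in stolen goods: 7.
S1 applies (level before this adjustment is 7 < 10, so +2): 7 + 2 = 9.
S2 does not apply.
S3 applies: 9 − 3 = 6.
S4 applies: 6 − 2 = 4.
S5 applies: 4 + 1 = 5.
S6 applies: 5 + 5 = 10.
Final offense level: 10.
Criminal history: 4 prior points → Category Minimal (0-4).
Level 10 falls in the 10-13 band.
Grid: Level 10-13 × Category Minimal = 420-570 days.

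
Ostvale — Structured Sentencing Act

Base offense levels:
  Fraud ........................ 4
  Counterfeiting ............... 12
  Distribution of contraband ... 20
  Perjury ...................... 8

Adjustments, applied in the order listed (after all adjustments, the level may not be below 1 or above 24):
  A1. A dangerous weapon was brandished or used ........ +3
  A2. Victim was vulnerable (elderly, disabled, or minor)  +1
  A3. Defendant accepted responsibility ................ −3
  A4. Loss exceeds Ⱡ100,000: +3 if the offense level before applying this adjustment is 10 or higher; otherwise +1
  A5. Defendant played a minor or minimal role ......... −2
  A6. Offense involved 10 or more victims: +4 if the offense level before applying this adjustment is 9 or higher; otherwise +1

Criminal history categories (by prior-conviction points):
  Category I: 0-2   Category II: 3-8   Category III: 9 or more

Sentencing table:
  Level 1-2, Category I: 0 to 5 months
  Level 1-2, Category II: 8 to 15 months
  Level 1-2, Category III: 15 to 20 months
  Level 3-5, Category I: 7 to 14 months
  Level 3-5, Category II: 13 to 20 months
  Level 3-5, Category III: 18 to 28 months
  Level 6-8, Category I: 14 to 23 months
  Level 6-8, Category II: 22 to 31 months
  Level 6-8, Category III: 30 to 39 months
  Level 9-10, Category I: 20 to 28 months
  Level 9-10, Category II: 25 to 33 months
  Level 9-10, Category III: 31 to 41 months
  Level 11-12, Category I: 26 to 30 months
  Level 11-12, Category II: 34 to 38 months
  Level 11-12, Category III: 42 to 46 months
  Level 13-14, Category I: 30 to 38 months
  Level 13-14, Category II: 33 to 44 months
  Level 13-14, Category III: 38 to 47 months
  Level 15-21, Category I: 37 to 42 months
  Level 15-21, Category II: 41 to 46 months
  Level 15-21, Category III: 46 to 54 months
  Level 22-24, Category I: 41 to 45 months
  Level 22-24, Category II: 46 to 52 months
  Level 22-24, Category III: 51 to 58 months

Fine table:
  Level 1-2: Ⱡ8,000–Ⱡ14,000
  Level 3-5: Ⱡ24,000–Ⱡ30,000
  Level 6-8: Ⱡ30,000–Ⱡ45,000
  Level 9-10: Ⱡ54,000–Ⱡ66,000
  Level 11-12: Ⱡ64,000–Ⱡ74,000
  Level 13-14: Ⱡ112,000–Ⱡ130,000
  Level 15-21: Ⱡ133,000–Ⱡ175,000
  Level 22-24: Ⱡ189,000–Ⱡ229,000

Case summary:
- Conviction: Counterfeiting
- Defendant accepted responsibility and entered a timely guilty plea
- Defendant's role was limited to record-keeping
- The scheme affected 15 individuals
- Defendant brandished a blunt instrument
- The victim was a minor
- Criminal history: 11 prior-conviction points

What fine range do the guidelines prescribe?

Ⱡ133,000–Ⱡ175,000

Base offense level for counterfeiting: 12.
A1 applies: 12 + 3 = 15.
A2 applies: 15 + 1 = 16.
A3 applies: 16 − 3 = 13.
A5 applies: 13 − 2 = 11.
A6 applies (level before this adjustment is 11 ≥ 9, so +4): 11 + 4 = 15.
Final offense level: 15.
Level 15 falls in the 15-21 band.
Fine table: Level 15-21 → Ⱡ133,000–Ⱡ175,000.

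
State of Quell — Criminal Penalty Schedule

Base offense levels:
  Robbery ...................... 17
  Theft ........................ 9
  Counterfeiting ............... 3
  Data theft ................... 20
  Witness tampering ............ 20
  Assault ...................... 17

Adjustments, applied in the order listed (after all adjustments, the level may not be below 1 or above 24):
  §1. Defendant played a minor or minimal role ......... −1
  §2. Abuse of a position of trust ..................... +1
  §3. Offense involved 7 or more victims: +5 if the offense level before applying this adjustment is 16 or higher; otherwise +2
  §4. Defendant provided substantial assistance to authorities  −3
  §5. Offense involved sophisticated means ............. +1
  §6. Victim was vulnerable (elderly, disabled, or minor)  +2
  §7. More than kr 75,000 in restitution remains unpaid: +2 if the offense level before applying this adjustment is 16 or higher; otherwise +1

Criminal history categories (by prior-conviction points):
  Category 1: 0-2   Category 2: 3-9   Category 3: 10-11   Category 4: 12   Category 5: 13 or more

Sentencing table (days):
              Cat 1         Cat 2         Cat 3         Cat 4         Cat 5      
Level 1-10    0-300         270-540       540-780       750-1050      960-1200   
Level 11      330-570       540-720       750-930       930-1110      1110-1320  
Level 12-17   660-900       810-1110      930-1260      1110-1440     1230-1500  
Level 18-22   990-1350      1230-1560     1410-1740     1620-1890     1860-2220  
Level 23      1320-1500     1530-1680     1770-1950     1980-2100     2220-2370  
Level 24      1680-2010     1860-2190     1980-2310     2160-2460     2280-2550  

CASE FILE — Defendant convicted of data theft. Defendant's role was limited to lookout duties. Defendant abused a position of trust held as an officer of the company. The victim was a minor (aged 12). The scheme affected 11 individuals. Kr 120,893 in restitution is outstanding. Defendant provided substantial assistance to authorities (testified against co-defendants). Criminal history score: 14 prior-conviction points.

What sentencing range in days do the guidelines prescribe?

2280-2550 days

Base offense level for data theft: 20.
§1 applies: 20 − 1 = 19.
§2 applies: 19 + 1 = 20.
§3 applies (level before this adjustment is 20 ≥ 16, so +5): 20 + 5 = 25.
§4 applies: 25 − 3 = 22.
§6 applies: 22 + 2 = 24.
§7 applies (level before this adjustment is 24 ≥ 16, so +2): 24 + 2 = 26.
Level 26 exceeds the maximum of 24; capped at 24.
Final offense level: 24.
Criminal history: 14 prior points → Category 5 (13+).
Level 24 falls in the 24 band.
Grid: Level 24 × Category 5 = 2280-2550 days.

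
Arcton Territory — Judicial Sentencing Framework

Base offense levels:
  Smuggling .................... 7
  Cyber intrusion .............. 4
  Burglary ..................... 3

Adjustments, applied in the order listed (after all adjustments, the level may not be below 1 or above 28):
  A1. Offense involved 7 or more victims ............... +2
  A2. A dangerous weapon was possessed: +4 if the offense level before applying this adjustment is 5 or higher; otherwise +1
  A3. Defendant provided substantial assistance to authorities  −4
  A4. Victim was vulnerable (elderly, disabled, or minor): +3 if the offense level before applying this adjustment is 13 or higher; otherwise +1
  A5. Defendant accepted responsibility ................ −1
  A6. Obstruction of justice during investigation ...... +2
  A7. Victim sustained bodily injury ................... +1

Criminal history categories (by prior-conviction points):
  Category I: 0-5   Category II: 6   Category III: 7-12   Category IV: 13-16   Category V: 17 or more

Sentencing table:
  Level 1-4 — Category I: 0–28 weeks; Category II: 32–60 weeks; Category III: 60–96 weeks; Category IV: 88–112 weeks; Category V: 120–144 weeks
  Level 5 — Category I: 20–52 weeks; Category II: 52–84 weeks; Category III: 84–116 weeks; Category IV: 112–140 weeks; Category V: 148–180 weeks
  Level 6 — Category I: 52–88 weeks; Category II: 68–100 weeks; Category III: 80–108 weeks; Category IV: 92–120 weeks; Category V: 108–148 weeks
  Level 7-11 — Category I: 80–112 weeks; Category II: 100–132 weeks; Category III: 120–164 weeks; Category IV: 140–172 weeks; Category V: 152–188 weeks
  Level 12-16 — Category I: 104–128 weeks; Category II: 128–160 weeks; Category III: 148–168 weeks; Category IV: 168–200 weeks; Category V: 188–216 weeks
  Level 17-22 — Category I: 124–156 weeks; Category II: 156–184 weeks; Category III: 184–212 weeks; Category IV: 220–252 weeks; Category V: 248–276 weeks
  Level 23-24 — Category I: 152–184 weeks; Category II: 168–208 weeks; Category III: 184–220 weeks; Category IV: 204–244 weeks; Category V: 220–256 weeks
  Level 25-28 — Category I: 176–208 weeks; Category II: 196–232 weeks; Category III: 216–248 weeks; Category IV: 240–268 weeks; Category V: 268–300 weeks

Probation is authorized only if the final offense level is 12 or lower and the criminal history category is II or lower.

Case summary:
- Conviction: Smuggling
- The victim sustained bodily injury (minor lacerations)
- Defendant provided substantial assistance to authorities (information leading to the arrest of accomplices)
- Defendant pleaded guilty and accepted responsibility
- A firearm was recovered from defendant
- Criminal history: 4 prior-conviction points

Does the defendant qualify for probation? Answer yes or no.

Base offense level for smuggling: 7.
A1 does not apply.
A2 applies (level before this adjustment is 7 ≥ 5, so +4): 7 + 4 = 11.
A3 applies: 11 − 4 = 7.
A4 does not apply.
A5 applies: 7 − 1 = 6.
A6 does not apply.
A7 applies: 6 + 1 = 7.
Final offense level: 7.
Criminal history: 4 prior points → Category I (0-5).
Level 7 falls in the 7-11 band.
Grid: Level 7-11 × Category I = 80-112 weeks.
Probation check: level 7 ≤ 12 and category I ≤ II → eligible.

Yes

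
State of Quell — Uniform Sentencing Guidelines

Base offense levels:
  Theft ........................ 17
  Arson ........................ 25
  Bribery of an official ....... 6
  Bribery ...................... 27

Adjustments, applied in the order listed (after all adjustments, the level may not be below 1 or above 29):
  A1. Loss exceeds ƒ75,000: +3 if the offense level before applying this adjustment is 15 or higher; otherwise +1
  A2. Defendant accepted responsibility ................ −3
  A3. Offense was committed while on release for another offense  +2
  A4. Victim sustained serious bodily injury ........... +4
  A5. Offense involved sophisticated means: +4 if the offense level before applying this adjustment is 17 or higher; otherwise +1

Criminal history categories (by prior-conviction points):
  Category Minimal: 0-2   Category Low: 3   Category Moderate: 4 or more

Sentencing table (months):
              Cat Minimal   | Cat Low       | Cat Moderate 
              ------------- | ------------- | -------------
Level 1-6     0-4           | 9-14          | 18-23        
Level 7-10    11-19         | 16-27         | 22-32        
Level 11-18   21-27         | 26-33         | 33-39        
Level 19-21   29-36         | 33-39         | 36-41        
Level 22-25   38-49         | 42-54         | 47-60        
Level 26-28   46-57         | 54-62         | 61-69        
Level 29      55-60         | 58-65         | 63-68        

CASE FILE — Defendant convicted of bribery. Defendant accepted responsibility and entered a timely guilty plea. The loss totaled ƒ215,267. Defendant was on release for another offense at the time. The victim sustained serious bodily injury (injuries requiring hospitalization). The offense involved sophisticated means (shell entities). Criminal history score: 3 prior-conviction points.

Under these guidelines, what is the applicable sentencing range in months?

58-65 months

Base offense level for bribery: 27.
A1 applies (level before this adjustment is 27 ≥ 15, so +3): 27 + 3 = 30.
A2 applies: 30 − 3 = 27.
A3 applies: 27 + 2 = 29.
A4 applies: 29 + 4 = 33.
A5 applies (level before this adjustment is 33 ≥ 17, so +4): 33 + 4 = 37.
Level 37 exceeds the maximum of 29; capped at 29.
Final offense level: 29.
Criminal history: 3 prior points → Category Low (3).
Level 29 falls in the 29 band.
Grid: Level 29 × Category Low = 58-65 months.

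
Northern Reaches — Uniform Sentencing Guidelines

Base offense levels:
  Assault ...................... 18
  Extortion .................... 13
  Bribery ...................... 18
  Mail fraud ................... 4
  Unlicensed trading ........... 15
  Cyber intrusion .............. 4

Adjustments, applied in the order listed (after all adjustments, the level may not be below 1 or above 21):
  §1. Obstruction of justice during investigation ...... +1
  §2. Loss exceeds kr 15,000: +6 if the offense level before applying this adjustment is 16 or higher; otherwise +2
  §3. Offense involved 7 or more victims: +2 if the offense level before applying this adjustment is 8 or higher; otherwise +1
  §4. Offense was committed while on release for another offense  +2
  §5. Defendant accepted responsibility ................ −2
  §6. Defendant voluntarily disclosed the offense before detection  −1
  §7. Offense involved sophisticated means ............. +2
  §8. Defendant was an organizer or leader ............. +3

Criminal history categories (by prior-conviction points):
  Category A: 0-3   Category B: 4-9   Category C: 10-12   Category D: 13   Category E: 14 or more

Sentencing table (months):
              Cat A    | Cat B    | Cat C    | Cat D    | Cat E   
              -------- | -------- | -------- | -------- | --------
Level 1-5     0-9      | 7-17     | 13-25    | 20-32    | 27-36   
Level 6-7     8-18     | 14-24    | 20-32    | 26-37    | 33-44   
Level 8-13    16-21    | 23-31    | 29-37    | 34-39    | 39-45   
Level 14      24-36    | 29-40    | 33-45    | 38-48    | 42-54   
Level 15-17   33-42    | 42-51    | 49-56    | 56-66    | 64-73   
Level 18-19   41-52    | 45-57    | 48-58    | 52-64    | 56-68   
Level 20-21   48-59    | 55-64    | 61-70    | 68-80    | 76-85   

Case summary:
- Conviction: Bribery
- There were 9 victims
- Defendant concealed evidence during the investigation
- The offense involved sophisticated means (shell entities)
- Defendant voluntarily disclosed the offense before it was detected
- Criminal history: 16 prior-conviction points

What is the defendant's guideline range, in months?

Base offense level for bribery: 18.
§1 applies: 18 + 1 = 19.
§2 does not apply.
§3 applies (level before this adjustment is 19 ≥ 8, so +2): 19 + 2 = 21.
§6 applies: 21 − 1 = 20.
§7 applies: 20 + 2 = 22.
§8 does not apply.
Level 22 exceeds the maximum of 21; capped at 21.
Final offense level: 21.
Criminal history: 16 prior points → Category E (14+).
Level 21 falls in the 20-21 band.
Grid: Level 20-21 × Category E = 76-85 months.

76-85 months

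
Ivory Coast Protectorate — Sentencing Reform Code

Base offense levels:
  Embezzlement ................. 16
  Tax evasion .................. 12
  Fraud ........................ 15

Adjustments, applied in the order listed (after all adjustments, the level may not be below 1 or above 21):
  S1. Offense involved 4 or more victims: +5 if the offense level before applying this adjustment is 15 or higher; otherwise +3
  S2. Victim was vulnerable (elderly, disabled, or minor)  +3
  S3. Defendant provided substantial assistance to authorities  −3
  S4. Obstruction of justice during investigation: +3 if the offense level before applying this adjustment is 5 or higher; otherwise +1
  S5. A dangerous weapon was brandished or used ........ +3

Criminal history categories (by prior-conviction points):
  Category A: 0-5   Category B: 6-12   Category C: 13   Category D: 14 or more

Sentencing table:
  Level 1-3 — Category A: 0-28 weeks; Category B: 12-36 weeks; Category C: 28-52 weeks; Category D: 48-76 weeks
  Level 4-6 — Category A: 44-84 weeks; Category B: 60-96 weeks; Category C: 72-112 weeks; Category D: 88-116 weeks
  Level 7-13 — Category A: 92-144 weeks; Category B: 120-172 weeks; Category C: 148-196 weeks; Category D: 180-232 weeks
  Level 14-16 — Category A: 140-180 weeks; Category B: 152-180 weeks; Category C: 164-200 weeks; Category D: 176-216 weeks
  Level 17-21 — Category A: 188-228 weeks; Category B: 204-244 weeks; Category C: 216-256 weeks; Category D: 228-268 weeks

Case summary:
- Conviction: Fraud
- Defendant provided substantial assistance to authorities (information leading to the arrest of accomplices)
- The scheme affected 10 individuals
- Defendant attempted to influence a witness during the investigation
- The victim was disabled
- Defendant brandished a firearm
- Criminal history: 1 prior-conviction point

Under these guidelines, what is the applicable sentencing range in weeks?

Base offense level for fraud: 15.
S1 applies (level before this adjustment is 15 ≥ 15, so +5): 15 + 5 = 20.
S2 applies: 20 + 3 = 23.
S3 applies: 23 − 3 = 20.
S4 applies (level before this adjustment is 20 ≥ 5, so +3): 20 + 3 = 23.
S5 applies: 23 + 3 = 26.
Level 26 exceeds the maximum of 21; capped at 21.
Final offense level: 21.
Criminal history: 1 prior point → Category A (0-5).
Level 21 falls in the 17-21 band.
Grid: Level 17-21 × Category A = 188-228 weeks.

188-228 weeks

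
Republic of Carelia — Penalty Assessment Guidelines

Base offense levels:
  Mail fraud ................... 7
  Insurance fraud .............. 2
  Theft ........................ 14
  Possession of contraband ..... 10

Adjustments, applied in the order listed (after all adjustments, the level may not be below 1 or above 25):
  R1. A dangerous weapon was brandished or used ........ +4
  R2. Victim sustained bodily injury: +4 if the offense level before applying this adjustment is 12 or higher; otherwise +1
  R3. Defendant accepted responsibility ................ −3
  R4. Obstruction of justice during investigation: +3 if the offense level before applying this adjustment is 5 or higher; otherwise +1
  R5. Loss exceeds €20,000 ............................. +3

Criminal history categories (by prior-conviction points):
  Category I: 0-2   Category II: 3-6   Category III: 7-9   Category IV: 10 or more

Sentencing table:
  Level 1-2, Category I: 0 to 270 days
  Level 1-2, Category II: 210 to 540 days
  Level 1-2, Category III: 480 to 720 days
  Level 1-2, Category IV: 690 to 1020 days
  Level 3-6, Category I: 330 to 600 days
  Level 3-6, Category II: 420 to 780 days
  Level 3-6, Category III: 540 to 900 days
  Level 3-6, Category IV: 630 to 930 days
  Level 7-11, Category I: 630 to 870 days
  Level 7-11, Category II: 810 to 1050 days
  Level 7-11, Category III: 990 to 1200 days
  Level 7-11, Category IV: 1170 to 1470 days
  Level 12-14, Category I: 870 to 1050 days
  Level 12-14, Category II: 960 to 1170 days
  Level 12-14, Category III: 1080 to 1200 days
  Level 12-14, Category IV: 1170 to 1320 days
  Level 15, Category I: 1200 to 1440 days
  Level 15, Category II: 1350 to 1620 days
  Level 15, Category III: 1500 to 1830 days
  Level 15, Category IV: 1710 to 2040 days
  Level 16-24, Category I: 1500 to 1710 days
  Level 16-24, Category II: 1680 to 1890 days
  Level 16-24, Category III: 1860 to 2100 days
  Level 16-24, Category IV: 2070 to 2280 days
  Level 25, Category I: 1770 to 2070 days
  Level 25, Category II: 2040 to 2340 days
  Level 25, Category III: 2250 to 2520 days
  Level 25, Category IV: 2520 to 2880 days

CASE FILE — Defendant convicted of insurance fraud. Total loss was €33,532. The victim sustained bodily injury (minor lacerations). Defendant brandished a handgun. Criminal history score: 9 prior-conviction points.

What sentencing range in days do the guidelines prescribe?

Base offense level for insurance fraud: 2.
R1 applies: 2 + 4 = 6.
R2 applies (level before this adjustment is 6 < 12, so +1): 6 + 1 = 7.
R3 does not apply.
R5 applies: 7 + 3 = 10.
Final offense level: 10.
Criminal history: 9 prior points → Category III (7-9).
Level 10 falls in the 7-11 band.
Grid: Level 7-11 × Category III = 990-1200 days.

990-1200 days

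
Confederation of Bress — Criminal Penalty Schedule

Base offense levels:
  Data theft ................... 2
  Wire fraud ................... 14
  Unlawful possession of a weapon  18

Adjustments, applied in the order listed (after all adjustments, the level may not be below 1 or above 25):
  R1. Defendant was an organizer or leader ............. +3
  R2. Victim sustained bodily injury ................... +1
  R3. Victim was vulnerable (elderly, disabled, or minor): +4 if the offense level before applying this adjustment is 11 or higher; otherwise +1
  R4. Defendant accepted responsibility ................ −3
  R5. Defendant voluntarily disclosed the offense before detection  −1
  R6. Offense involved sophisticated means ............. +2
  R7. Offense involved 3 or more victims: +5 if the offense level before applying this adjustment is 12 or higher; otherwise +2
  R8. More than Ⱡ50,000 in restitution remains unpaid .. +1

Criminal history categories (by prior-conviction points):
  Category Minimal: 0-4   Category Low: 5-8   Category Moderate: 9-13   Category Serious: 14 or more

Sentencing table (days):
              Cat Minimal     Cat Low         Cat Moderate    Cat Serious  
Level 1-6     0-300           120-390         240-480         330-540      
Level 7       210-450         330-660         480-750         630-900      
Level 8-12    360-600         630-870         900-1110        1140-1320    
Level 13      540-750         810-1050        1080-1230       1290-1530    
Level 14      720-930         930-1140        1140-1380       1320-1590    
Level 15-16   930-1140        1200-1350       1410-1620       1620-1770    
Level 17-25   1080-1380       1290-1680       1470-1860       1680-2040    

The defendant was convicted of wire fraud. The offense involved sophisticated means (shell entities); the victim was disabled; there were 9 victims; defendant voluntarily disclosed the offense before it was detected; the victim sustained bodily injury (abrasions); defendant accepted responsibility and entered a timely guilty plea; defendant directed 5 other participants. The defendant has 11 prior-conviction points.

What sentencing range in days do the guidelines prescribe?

Base offense level for wire fraud: 14.
R1 applies: 14 + 3 = 17.
R2 applies: 17 + 1 = 18.
R3 applies (level before this adjustment is 18 ≥ 11, so +4): 18 + 4 = 22.
R4 applies: 22 − 3 = 19.
R5 applies: 19 − 1 = 18.
R6 applies: 18 + 2 = 20.
R7 applies (level before this adjustment is 20 ≥ 12, so +5): 20 + 5 = 25.
Final offense level: 25.
Criminal history: 11 prior points → Category Moderate (9-13).
Level 25 falls in the 17-25 band.
Grid: Level 17-25 × Category Moderate = 1470-1860 days.

1470-1860 days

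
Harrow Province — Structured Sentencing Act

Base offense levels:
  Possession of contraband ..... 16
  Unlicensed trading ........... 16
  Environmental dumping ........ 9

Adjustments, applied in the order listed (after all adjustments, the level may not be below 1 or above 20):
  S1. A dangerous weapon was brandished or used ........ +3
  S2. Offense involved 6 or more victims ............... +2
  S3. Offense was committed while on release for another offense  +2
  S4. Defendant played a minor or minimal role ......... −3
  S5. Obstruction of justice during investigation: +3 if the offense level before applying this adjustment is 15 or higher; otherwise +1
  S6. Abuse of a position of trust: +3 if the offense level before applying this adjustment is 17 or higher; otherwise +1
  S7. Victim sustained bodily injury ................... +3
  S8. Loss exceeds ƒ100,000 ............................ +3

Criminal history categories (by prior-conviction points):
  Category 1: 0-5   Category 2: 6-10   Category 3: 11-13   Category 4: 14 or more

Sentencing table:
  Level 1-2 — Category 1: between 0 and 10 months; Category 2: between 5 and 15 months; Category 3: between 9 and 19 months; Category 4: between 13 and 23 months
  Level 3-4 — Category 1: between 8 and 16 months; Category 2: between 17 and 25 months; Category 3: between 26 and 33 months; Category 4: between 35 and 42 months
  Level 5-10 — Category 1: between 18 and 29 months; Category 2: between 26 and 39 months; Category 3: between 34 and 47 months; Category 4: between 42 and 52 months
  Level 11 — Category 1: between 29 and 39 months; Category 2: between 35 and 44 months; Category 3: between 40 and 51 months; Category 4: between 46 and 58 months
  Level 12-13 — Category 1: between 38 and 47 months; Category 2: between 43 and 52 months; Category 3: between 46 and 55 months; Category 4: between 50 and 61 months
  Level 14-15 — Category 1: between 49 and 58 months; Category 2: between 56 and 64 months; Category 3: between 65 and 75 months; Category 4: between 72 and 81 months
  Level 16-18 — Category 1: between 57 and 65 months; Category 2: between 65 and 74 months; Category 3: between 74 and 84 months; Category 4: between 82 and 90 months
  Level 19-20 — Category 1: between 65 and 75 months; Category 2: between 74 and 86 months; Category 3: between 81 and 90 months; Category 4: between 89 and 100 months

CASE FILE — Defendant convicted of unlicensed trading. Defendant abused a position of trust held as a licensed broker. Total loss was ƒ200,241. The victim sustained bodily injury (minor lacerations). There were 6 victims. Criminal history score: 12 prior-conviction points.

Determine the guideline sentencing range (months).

Base offense level for unlicensed trading: 16.
S1 does not apply.
S2 applies: 16 + 2 = 18.
S3 does not apply.
S4 does not apply.
S5 does not apply.
S6 applies (level before this adjustment is 18 ≥ 17, so +3): 18 + 3 = 21.
S7 applies: 21 + 3 = 24.
S8 applies: 24 + 3 = 27.
Level 27 exceeds the maximum of 20; capped at 20.
Final offense level: 20.
Criminal history: 12 prior points → Category 3 (11-13).
Level 20 falls in the 19-20 band.
Grid: Level 19-20 × Category 3 = 81-90 months.

81-90 months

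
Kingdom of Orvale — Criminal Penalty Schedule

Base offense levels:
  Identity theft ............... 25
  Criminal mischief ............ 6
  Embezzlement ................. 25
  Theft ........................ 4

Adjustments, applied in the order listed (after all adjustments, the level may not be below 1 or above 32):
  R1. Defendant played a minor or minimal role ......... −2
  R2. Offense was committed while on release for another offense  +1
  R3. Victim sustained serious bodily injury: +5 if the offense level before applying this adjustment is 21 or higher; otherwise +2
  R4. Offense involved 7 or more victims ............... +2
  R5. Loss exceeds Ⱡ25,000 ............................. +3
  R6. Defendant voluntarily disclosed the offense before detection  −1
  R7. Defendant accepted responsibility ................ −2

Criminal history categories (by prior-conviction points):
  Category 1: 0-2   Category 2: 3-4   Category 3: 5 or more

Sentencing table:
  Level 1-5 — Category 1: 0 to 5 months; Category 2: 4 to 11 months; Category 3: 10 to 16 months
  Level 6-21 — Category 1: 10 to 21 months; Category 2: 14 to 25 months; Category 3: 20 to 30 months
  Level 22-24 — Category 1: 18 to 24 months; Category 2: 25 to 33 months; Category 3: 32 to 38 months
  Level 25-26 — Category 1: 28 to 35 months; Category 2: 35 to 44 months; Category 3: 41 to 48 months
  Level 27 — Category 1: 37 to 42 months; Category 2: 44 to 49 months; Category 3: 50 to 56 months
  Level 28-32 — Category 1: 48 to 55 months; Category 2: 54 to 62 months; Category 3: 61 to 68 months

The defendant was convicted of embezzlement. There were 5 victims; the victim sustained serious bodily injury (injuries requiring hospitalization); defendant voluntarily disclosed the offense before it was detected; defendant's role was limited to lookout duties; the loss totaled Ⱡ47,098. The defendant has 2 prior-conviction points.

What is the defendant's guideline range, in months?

48-55 months

Base offense level for embezzlement: 25.
R1 applies: 25 − 2 = 23.
R3 applies (level before this adjustment is 23 ≥ 21, so +5): 23 + 5 = 28.
R5 applies: 28 + 3 = 31.
R6 applies: 31 − 1 = 30.
Final offense level: 30.
Criminal history: 2 prior points → Category 1 (0-2).
Level 30 falls in the 28-32 band.
Grid: Level 28-32 × Category 1 = 48-55 months.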